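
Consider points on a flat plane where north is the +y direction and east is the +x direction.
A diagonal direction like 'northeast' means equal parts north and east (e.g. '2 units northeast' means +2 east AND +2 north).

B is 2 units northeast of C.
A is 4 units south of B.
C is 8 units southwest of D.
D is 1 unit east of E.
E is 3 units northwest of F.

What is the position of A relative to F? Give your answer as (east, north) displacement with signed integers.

Place F at the origin (east=0, north=0).
  E is 3 units northwest of F: delta (east=-3, north=+3); E at (east=-3, north=3).
  D is 1 unit east of E: delta (east=+1, north=+0); D at (east=-2, north=3).
  C is 8 units southwest of D: delta (east=-8, north=-8); C at (east=-10, north=-5).
  B is 2 units northeast of C: delta (east=+2, north=+2); B at (east=-8, north=-3).
  A is 4 units south of B: delta (east=+0, north=-4); A at (east=-8, north=-7).
Therefore A relative to F: (east=-8, north=-7).

Answer: A is at (east=-8, north=-7) relative to F.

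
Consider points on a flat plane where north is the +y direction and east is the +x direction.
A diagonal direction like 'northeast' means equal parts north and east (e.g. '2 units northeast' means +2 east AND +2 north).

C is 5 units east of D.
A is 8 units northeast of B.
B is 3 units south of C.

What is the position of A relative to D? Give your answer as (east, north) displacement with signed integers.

Place D at the origin (east=0, north=0).
  C is 5 units east of D: delta (east=+5, north=+0); C at (east=5, north=0).
  B is 3 units south of C: delta (east=+0, north=-3); B at (east=5, north=-3).
  A is 8 units northeast of B: delta (east=+8, north=+8); A at (east=13, north=5).
Therefore A relative to D: (east=13, north=5).

Answer: A is at (east=13, north=5) relative to D.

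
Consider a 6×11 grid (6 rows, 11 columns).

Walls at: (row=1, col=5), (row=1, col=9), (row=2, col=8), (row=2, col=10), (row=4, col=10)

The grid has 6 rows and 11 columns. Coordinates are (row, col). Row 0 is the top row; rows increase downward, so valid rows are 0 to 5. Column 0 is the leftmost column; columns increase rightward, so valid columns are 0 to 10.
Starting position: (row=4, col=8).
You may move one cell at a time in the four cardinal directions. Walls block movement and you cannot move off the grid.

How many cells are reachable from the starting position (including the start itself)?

BFS flood-fill from (row=4, col=8):
  Distance 0: (row=4, col=8)
  Distance 1: (row=3, col=8), (row=4, col=7), (row=4, col=9), (row=5, col=8)
  Distance 2: (row=3, col=7), (row=3, col=9), (row=4, col=6), (row=5, col=7), (row=5, col=9)
  Distance 3: (row=2, col=7), (row=2, col=9), (row=3, col=6), (row=3, col=10), (row=4, col=5), (row=5, col=6), (row=5, col=10)
  Distance 4: (row=1, col=7), (row=2, col=6), (row=3, col=5), (row=4, col=4), (row=5, col=5)
  Distance 5: (row=0, col=7), (row=1, col=6), (row=1, col=8), (row=2, col=5), (row=3, col=4), (row=4, col=3), (row=5, col=4)
  Distance 6: (row=0, col=6), (row=0, col=8), (row=2, col=4), (row=3, col=3), (row=4, col=2), (row=5, col=3)
  Distance 7: (row=0, col=5), (row=0, col=9), (row=1, col=4), (row=2, col=3), (row=3, col=2), (row=4, col=1), (row=5, col=2)
  Distance 8: (row=0, col=4), (row=0, col=10), (row=1, col=3), (row=2, col=2), (row=3, col=1), (row=4, col=0), (row=5, col=1)
  Distance 9: (row=0, col=3), (row=1, col=2), (row=1, col=10), (row=2, col=1), (row=3, col=0), (row=5, col=0)
  Distance 10: (row=0, col=2), (row=1, col=1), (row=2, col=0)
  Distance 11: (row=0, col=1), (row=1, col=0)
  Distance 12: (row=0, col=0)
Total reachable: 61 (grid has 61 open cells total)

Answer: Reachable cells: 61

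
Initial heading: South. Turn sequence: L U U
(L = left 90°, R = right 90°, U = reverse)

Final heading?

Answer: Final heading: East

Derivation:
Start: South
  L (left (90° counter-clockwise)) -> East
  U (U-turn (180°)) -> West
  U (U-turn (180°)) -> East
Final: East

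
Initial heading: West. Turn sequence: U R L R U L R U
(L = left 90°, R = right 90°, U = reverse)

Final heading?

Answer: Final heading: South

Derivation:
Start: West
  U (U-turn (180°)) -> East
  R (right (90° clockwise)) -> South
  L (left (90° counter-clockwise)) -> East
  R (right (90° clockwise)) -> South
  U (U-turn (180°)) -> North
  L (left (90° counter-clockwise)) -> West
  R (right (90° clockwise)) -> North
  U (U-turn (180°)) -> South
Final: South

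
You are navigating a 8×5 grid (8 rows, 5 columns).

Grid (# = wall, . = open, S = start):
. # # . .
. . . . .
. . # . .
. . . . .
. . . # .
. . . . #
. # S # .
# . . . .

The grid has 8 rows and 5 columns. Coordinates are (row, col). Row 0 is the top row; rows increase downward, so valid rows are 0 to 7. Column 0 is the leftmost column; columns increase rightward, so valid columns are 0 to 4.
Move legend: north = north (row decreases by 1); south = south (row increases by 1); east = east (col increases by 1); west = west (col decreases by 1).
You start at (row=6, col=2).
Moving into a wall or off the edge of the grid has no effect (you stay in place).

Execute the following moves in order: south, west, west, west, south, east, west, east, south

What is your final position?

Start: (row=6, col=2)
  south (south): (row=6, col=2) -> (row=7, col=2)
  west (west): (row=7, col=2) -> (row=7, col=1)
  west (west): blocked, stay at (row=7, col=1)
  west (west): blocked, stay at (row=7, col=1)
  south (south): blocked, stay at (row=7, col=1)
  east (east): (row=7, col=1) -> (row=7, col=2)
  west (west): (row=7, col=2) -> (row=7, col=1)
  east (east): (row=7, col=1) -> (row=7, col=2)
  south (south): blocked, stay at (row=7, col=2)
Final: (row=7, col=2)

Answer: Final position: (row=7, col=2)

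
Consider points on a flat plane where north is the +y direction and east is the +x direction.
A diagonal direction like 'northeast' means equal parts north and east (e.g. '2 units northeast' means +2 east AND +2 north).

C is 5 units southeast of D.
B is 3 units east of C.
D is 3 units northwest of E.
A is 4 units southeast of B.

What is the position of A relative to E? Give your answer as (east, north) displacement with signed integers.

Place E at the origin (east=0, north=0).
  D is 3 units northwest of E: delta (east=-3, north=+3); D at (east=-3, north=3).
  C is 5 units southeast of D: delta (east=+5, north=-5); C at (east=2, north=-2).
  B is 3 units east of C: delta (east=+3, north=+0); B at (east=5, north=-2).
  A is 4 units southeast of B: delta (east=+4, north=-4); A at (east=9, north=-6).
Therefore A relative to E: (east=9, north=-6).

Answer: A is at (east=9, north=-6) relative to E.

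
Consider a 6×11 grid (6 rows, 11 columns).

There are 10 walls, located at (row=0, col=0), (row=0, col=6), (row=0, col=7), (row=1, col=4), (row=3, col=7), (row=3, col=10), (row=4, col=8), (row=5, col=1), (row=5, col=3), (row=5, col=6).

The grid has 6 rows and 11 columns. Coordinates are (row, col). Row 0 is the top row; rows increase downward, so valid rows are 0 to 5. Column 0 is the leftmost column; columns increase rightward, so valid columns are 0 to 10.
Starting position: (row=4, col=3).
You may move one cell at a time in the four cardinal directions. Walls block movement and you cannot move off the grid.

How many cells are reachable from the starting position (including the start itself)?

Answer: Reachable cells: 56

Derivation:
BFS flood-fill from (row=4, col=3):
  Distance 0: (row=4, col=3)
  Distance 1: (row=3, col=3), (row=4, col=2), (row=4, col=4)
  Distance 2: (row=2, col=3), (row=3, col=2), (row=3, col=4), (row=4, col=1), (row=4, col=5), (row=5, col=2), (row=5, col=4)
  Distance 3: (row=1, col=3), (row=2, col=2), (row=2, col=4), (row=3, col=1), (row=3, col=5), (row=4, col=0), (row=4, col=6), (row=5, col=5)
  Distance 4: (row=0, col=3), (row=1, col=2), (row=2, col=1), (row=2, col=5), (row=3, col=0), (row=3, col=6), (row=4, col=7), (row=5, col=0)
  Distance 5: (row=0, col=2), (row=0, col=4), (row=1, col=1), (row=1, col=5), (row=2, col=0), (row=2, col=6), (row=5, col=7)
  Distance 6: (row=0, col=1), (row=0, col=5), (row=1, col=0), (row=1, col=6), (row=2, col=7), (row=5, col=8)
  Distance 7: (row=1, col=7), (row=2, col=8), (row=5, col=9)
  Distance 8: (row=1, col=8), (row=2, col=9), (row=3, col=8), (row=4, col=9), (row=5, col=10)
  Distance 9: (row=0, col=8), (row=1, col=9), (row=2, col=10), (row=3, col=9), (row=4, col=10)
  Distance 10: (row=0, col=9), (row=1, col=10)
  Distance 11: (row=0, col=10)
Total reachable: 56 (grid has 56 open cells total)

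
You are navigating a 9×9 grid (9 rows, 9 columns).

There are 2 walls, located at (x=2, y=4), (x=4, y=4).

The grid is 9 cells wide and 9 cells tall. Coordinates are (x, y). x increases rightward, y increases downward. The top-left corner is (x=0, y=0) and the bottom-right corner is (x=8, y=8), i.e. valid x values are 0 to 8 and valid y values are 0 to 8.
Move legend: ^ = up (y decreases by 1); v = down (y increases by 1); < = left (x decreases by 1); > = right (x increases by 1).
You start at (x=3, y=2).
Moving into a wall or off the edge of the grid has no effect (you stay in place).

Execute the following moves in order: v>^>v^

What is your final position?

Answer: Final position: (x=5, y=2)

Derivation:
Start: (x=3, y=2)
  v (down): (x=3, y=2) -> (x=3, y=3)
  > (right): (x=3, y=3) -> (x=4, y=3)
  ^ (up): (x=4, y=3) -> (x=4, y=2)
  > (right): (x=4, y=2) -> (x=5, y=2)
  v (down): (x=5, y=2) -> (x=5, y=3)
  ^ (up): (x=5, y=3) -> (x=5, y=2)
Final: (x=5, y=2)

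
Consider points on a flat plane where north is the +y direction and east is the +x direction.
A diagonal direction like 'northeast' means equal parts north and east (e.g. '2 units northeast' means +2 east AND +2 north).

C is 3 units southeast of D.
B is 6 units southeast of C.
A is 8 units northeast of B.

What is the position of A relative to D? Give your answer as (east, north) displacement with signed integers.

Place D at the origin (east=0, north=0).
  C is 3 units southeast of D: delta (east=+3, north=-3); C at (east=3, north=-3).
  B is 6 units southeast of C: delta (east=+6, north=-6); B at (east=9, north=-9).
  A is 8 units northeast of B: delta (east=+8, north=+8); A at (east=17, north=-1).
Therefore A relative to D: (east=17, north=-1).

Answer: A is at (east=17, north=-1) relative to D.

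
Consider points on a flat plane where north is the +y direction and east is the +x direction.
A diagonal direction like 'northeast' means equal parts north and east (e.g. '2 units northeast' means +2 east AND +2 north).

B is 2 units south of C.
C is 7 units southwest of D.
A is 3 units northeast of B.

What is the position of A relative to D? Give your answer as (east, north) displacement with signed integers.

Answer: A is at (east=-4, north=-6) relative to D.

Derivation:
Place D at the origin (east=0, north=0).
  C is 7 units southwest of D: delta (east=-7, north=-7); C at (east=-7, north=-7).
  B is 2 units south of C: delta (east=+0, north=-2); B at (east=-7, north=-9).
  A is 3 units northeast of B: delta (east=+3, north=+3); A at (east=-4, north=-6).
Therefore A relative to D: (east=-4, north=-6).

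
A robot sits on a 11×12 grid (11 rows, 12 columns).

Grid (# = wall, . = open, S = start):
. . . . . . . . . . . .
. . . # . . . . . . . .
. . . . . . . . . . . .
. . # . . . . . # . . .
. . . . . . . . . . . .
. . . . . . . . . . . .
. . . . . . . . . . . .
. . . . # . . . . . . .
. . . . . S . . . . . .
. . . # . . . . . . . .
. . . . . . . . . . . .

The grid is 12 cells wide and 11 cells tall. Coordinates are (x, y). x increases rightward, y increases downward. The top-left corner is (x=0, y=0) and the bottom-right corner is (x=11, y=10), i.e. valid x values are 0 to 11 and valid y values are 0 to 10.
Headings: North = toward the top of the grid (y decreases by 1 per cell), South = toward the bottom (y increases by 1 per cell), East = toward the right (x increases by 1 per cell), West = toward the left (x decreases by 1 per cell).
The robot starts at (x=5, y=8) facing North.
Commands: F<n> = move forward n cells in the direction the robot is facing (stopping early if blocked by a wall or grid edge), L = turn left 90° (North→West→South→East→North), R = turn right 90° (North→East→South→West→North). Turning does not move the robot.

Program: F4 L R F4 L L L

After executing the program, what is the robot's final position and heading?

Answer: Final position: (x=5, y=0), facing East

Derivation:
Start: (x=5, y=8), facing North
  F4: move forward 4, now at (x=5, y=4)
  L: turn left, now facing West
  R: turn right, now facing North
  F4: move forward 4, now at (x=5, y=0)
  L: turn left, now facing West
  L: turn left, now facing South
  L: turn left, now facing East
Final: (x=5, y=0), facing East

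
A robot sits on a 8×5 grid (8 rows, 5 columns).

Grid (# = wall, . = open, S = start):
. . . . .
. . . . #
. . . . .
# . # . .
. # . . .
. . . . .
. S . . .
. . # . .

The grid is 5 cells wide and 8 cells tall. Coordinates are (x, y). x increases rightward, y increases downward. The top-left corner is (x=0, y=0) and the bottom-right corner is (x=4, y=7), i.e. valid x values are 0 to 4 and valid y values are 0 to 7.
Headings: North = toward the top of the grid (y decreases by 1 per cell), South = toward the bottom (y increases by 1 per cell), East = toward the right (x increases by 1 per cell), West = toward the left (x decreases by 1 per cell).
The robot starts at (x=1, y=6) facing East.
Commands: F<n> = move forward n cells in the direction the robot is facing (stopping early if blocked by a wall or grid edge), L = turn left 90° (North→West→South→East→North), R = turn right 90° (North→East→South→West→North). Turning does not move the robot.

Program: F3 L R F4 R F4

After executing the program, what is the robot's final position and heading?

Start: (x=1, y=6), facing East
  F3: move forward 3, now at (x=4, y=6)
  L: turn left, now facing North
  R: turn right, now facing East
  F4: move forward 0/4 (blocked), now at (x=4, y=6)
  R: turn right, now facing South
  F4: move forward 1/4 (blocked), now at (x=4, y=7)
Final: (x=4, y=7), facing South

Answer: Final position: (x=4, y=7), facing South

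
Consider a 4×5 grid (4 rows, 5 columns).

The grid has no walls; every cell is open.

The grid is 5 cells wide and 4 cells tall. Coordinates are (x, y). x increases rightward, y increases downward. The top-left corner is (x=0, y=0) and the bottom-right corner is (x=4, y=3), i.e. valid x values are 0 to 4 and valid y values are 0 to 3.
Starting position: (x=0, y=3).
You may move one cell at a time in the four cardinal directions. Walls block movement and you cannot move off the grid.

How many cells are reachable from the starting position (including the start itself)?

Answer: Reachable cells: 20

Derivation:
BFS flood-fill from (x=0, y=3):
  Distance 0: (x=0, y=3)
  Distance 1: (x=0, y=2), (x=1, y=3)
  Distance 2: (x=0, y=1), (x=1, y=2), (x=2, y=3)
  Distance 3: (x=0, y=0), (x=1, y=1), (x=2, y=2), (x=3, y=3)
  Distance 4: (x=1, y=0), (x=2, y=1), (x=3, y=2), (x=4, y=3)
  Distance 5: (x=2, y=0), (x=3, y=1), (x=4, y=2)
  Distance 6: (x=3, y=0), (x=4, y=1)
  Distance 7: (x=4, y=0)
Total reachable: 20 (grid has 20 open cells total)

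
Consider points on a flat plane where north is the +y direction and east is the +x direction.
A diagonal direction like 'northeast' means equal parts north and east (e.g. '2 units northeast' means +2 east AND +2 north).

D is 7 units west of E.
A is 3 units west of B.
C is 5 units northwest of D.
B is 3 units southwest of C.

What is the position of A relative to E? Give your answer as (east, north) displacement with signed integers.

Place E at the origin (east=0, north=0).
  D is 7 units west of E: delta (east=-7, north=+0); D at (east=-7, north=0).
  C is 5 units northwest of D: delta (east=-5, north=+5); C at (east=-12, north=5).
  B is 3 units southwest of C: delta (east=-3, north=-3); B at (east=-15, north=2).
  A is 3 units west of B: delta (east=-3, north=+0); A at (east=-18, north=2).
Therefore A relative to E: (east=-18, north=2).

Answer: A is at (east=-18, north=2) relative to E.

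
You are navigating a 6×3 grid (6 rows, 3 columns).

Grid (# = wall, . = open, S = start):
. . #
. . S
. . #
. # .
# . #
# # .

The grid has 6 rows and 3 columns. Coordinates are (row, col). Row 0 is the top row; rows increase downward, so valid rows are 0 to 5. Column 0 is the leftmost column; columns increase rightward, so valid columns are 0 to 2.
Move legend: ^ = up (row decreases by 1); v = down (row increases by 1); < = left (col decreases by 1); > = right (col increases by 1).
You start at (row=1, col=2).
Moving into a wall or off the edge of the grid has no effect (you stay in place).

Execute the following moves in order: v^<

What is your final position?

Start: (row=1, col=2)
  v (down): blocked, stay at (row=1, col=2)
  ^ (up): blocked, stay at (row=1, col=2)
  < (left): (row=1, col=2) -> (row=1, col=1)
Final: (row=1, col=1)

Answer: Final position: (row=1, col=1)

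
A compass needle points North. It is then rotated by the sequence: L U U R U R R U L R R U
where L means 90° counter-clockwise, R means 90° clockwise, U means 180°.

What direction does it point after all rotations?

Start: North
  L (left (90° counter-clockwise)) -> West
  U (U-turn (180°)) -> East
  U (U-turn (180°)) -> West
  R (right (90° clockwise)) -> North
  U (U-turn (180°)) -> South
  R (right (90° clockwise)) -> West
  R (right (90° clockwise)) -> North
  U (U-turn (180°)) -> South
  L (left (90° counter-clockwise)) -> East
  R (right (90° clockwise)) -> South
  R (right (90° clockwise)) -> West
  U (U-turn (180°)) -> East
Final: East

Answer: Final heading: East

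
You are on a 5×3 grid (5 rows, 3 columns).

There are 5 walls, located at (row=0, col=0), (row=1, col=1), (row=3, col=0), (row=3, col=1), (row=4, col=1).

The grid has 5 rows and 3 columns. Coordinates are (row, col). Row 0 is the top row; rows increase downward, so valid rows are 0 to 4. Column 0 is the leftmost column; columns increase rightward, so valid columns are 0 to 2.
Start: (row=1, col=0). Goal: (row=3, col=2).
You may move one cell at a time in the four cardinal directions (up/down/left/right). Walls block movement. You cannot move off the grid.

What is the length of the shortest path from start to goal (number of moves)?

BFS from (row=1, col=0) until reaching (row=3, col=2):
  Distance 0: (row=1, col=0)
  Distance 1: (row=2, col=0)
  Distance 2: (row=2, col=1)
  Distance 3: (row=2, col=2)
  Distance 4: (row=1, col=2), (row=3, col=2)  <- goal reached here
One shortest path (4 moves): (row=1, col=0) -> (row=2, col=0) -> (row=2, col=1) -> (row=2, col=2) -> (row=3, col=2)

Answer: Shortest path length: 4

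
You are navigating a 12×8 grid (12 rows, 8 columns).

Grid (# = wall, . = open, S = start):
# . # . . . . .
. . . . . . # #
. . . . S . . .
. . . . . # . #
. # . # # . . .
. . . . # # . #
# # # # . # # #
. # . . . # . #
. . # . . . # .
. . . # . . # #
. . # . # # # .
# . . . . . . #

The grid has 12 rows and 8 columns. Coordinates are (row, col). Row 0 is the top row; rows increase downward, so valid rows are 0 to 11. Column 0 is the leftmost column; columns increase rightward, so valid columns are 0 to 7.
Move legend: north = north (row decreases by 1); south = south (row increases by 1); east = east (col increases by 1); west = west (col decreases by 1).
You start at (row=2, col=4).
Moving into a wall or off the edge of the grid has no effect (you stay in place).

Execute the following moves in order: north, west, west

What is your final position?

Start: (row=2, col=4)
  north (north): (row=2, col=4) -> (row=1, col=4)
  west (west): (row=1, col=4) -> (row=1, col=3)
  west (west): (row=1, col=3) -> (row=1, col=2)
Final: (row=1, col=2)

Answer: Final position: (row=1, col=2)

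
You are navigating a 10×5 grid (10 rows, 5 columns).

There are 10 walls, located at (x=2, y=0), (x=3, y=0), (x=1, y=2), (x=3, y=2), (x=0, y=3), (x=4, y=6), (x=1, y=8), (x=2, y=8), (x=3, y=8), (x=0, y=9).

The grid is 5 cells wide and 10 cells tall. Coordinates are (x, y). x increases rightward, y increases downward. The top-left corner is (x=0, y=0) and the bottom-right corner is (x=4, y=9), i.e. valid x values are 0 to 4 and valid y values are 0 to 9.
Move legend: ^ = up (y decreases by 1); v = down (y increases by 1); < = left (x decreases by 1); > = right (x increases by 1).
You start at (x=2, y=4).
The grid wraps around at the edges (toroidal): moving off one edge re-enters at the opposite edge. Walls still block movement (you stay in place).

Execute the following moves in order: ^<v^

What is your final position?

Start: (x=2, y=4)
  ^ (up): (x=2, y=4) -> (x=2, y=3)
  < (left): (x=2, y=3) -> (x=1, y=3)
  v (down): (x=1, y=3) -> (x=1, y=4)
  ^ (up): (x=1, y=4) -> (x=1, y=3)
Final: (x=1, y=3)

Answer: Final position: (x=1, y=3)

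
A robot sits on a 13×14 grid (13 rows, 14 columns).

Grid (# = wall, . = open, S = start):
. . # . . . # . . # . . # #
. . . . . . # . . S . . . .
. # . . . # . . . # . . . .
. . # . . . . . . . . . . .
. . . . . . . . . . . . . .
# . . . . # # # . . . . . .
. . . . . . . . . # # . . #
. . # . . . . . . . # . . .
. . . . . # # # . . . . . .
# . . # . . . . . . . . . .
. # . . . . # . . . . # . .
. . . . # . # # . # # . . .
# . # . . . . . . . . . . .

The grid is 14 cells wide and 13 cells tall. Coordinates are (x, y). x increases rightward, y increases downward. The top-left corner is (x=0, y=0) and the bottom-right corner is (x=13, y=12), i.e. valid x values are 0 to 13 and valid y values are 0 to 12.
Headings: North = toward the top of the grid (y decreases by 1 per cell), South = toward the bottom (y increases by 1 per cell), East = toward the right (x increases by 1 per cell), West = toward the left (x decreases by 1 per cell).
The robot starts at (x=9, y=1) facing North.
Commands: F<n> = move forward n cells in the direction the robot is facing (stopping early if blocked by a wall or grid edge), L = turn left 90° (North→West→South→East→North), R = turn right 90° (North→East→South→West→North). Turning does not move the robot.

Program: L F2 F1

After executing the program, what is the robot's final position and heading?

Start: (x=9, y=1), facing North
  L: turn left, now facing West
  F2: move forward 2, now at (x=7, y=1)
  F1: move forward 0/1 (blocked), now at (x=7, y=1)
Final: (x=7, y=1), facing West

Answer: Final position: (x=7, y=1), facing West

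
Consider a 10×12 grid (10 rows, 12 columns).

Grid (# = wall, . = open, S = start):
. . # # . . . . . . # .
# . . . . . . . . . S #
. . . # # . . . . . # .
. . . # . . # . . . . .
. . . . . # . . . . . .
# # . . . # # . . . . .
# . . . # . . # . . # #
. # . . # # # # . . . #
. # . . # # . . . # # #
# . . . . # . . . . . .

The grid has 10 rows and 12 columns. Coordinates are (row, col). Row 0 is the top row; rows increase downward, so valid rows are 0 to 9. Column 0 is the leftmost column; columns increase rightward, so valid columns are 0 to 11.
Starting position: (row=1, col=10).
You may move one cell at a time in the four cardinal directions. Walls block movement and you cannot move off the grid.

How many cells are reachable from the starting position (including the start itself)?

Answer: Reachable cells: 81

Derivation:
BFS flood-fill from (row=1, col=10):
  Distance 0: (row=1, col=10)
  Distance 1: (row=1, col=9)
  Distance 2: (row=0, col=9), (row=1, col=8), (row=2, col=9)
  Distance 3: (row=0, col=8), (row=1, col=7), (row=2, col=8), (row=3, col=9)
  Distance 4: (row=0, col=7), (row=1, col=6), (row=2, col=7), (row=3, col=8), (row=3, col=10), (row=4, col=9)
  Distance 5: (row=0, col=6), (row=1, col=5), (row=2, col=6), (row=3, col=7), (row=3, col=11), (row=4, col=8), (row=4, col=10), (row=5, col=9)
  Distance 6: (row=0, col=5), (row=1, col=4), (row=2, col=5), (row=2, col=11), (row=4, col=7), (row=4, col=11), (row=5, col=8), (row=5, col=10), (row=6, col=9)
  Distance 7: (row=0, col=4), (row=1, col=3), (row=3, col=5), (row=4, col=6), (row=5, col=7), (row=5, col=11), (row=6, col=8), (row=7, col=9)
  Distance 8: (row=1, col=2), (row=3, col=4), (row=7, col=8), (row=7, col=10)
  Distance 9: (row=1, col=1), (row=2, col=2), (row=4, col=4), (row=8, col=8)
  Distance 10: (row=0, col=1), (row=2, col=1), (row=3, col=2), (row=4, col=3), (row=5, col=4), (row=8, col=7), (row=9, col=8)
  Distance 11: (row=0, col=0), (row=2, col=0), (row=3, col=1), (row=4, col=2), (row=5, col=3), (row=8, col=6), (row=9, col=7), (row=9, col=9)
  Distance 12: (row=3, col=0), (row=4, col=1), (row=5, col=2), (row=6, col=3), (row=9, col=6), (row=9, col=10)
  Distance 13: (row=4, col=0), (row=6, col=2), (row=7, col=3), (row=9, col=11)
  Distance 14: (row=6, col=1), (row=7, col=2), (row=8, col=3)
  Distance 15: (row=8, col=2), (row=9, col=3)
  Distance 16: (row=9, col=2), (row=9, col=4)
  Distance 17: (row=9, col=1)
Total reachable: 81 (grid has 86 open cells total)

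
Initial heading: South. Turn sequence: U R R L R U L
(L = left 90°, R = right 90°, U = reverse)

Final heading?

Start: South
  U (U-turn (180°)) -> North
  R (right (90° clockwise)) -> East
  R (right (90° clockwise)) -> South
  L (left (90° counter-clockwise)) -> East
  R (right (90° clockwise)) -> South
  U (U-turn (180°)) -> North
  L (left (90° counter-clockwise)) -> West
Final: West

Answer: Final heading: West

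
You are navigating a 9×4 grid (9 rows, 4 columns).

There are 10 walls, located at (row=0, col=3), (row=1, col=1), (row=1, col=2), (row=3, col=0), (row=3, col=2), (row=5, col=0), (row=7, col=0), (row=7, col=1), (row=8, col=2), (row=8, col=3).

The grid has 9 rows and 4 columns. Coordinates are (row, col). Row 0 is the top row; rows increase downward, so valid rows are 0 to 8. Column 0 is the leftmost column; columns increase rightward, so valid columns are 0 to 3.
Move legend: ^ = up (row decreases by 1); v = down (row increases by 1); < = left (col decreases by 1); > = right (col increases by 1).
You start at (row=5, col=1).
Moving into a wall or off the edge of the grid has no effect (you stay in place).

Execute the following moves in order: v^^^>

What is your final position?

Start: (row=5, col=1)
  v (down): (row=5, col=1) -> (row=6, col=1)
  ^ (up): (row=6, col=1) -> (row=5, col=1)
  ^ (up): (row=5, col=1) -> (row=4, col=1)
  ^ (up): (row=4, col=1) -> (row=3, col=1)
  > (right): blocked, stay at (row=3, col=1)
Final: (row=3, col=1)

Answer: Final position: (row=3, col=1)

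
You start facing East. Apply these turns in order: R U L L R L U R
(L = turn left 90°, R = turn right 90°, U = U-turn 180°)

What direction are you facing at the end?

Start: East
  R (right (90° clockwise)) -> South
  U (U-turn (180°)) -> North
  L (left (90° counter-clockwise)) -> West
  L (left (90° counter-clockwise)) -> South
  R (right (90° clockwise)) -> West
  L (left (90° counter-clockwise)) -> South
  U (U-turn (180°)) -> North
  R (right (90° clockwise)) -> East
Final: East

Answer: Final heading: East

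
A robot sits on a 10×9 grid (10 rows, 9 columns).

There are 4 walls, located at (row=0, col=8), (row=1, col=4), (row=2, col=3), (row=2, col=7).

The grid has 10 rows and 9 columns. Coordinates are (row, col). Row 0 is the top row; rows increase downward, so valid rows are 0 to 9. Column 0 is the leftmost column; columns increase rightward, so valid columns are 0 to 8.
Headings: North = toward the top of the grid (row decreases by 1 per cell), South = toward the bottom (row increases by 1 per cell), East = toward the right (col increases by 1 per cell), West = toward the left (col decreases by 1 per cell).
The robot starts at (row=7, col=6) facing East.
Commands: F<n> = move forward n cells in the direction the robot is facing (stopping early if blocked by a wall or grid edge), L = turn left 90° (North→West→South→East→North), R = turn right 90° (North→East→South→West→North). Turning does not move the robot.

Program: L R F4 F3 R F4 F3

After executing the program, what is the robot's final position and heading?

Start: (row=7, col=6), facing East
  L: turn left, now facing North
  R: turn right, now facing East
  F4: move forward 2/4 (blocked), now at (row=7, col=8)
  F3: move forward 0/3 (blocked), now at (row=7, col=8)
  R: turn right, now facing South
  F4: move forward 2/4 (blocked), now at (row=9, col=8)
  F3: move forward 0/3 (blocked), now at (row=9, col=8)
Final: (row=9, col=8), facing South

Answer: Final position: (row=9, col=8), facing South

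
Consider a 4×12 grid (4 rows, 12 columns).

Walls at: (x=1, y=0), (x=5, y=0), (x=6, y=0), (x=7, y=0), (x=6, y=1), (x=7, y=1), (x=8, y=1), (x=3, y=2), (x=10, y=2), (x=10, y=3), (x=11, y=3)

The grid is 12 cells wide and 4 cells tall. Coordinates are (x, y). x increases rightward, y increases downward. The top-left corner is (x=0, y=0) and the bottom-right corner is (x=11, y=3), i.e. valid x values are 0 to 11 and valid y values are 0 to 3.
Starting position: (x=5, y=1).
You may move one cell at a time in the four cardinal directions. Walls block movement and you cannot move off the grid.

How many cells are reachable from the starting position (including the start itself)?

BFS flood-fill from (x=5, y=1):
  Distance 0: (x=5, y=1)
  Distance 1: (x=4, y=1), (x=5, y=2)
  Distance 2: (x=4, y=0), (x=3, y=1), (x=4, y=2), (x=6, y=2), (x=5, y=3)
  Distance 3: (x=3, y=0), (x=2, y=1), (x=7, y=2), (x=4, y=3), (x=6, y=3)
  Distance 4: (x=2, y=0), (x=1, y=1), (x=2, y=2), (x=8, y=2), (x=3, y=3), (x=7, y=3)
  Distance 5: (x=0, y=1), (x=1, y=2), (x=9, y=2), (x=2, y=3), (x=8, y=3)
  Distance 6: (x=0, y=0), (x=9, y=1), (x=0, y=2), (x=1, y=3), (x=9, y=3)
  Distance 7: (x=9, y=0), (x=10, y=1), (x=0, y=3)
  Distance 8: (x=8, y=0), (x=10, y=0), (x=11, y=1)
  Distance 9: (x=11, y=0), (x=11, y=2)
Total reachable: 37 (grid has 37 open cells total)

Answer: Reachable cells: 37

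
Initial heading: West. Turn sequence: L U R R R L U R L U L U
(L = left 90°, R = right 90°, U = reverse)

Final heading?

Answer: Final heading: West

Derivation:
Start: West
  L (left (90° counter-clockwise)) -> South
  U (U-turn (180°)) -> North
  R (right (90° clockwise)) -> East
  R (right (90° clockwise)) -> South
  R (right (90° clockwise)) -> West
  L (left (90° counter-clockwise)) -> South
  U (U-turn (180°)) -> North
  R (right (90° clockwise)) -> East
  L (left (90° counter-clockwise)) -> North
  U (U-turn (180°)) -> South
  L (left (90° counter-clockwise)) -> East
  U (U-turn (180°)) -> West
Final: West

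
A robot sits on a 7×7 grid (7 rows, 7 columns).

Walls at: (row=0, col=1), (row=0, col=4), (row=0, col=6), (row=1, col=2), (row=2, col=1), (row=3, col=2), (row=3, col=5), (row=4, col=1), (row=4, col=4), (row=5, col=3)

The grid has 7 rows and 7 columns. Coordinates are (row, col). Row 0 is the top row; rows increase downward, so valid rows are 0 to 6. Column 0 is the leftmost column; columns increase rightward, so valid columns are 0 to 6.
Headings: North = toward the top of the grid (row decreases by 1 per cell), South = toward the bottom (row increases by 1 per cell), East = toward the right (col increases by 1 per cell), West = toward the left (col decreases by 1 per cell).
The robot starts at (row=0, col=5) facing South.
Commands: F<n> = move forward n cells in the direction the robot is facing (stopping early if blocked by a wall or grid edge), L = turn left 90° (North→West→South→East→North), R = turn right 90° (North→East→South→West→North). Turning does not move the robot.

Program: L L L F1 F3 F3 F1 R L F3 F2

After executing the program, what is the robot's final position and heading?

Answer: Final position: (row=0, col=5), facing West

Derivation:
Start: (row=0, col=5), facing South
  L: turn left, now facing East
  L: turn left, now facing North
  L: turn left, now facing West
  F1: move forward 0/1 (blocked), now at (row=0, col=5)
  F3: move forward 0/3 (blocked), now at (row=0, col=5)
  F3: move forward 0/3 (blocked), now at (row=0, col=5)
  F1: move forward 0/1 (blocked), now at (row=0, col=5)
  R: turn right, now facing North
  L: turn left, now facing West
  F3: move forward 0/3 (blocked), now at (row=0, col=5)
  F2: move forward 0/2 (blocked), now at (row=0, col=5)
Final: (row=0, col=5), facing West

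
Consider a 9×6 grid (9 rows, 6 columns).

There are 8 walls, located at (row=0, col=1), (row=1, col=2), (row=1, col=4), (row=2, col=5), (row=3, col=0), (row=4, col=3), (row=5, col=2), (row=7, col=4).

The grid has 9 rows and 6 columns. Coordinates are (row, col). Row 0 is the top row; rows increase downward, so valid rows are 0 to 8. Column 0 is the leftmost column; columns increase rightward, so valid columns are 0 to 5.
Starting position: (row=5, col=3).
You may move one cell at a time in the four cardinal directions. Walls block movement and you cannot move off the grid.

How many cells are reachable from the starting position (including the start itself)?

BFS flood-fill from (row=5, col=3):
  Distance 0: (row=5, col=3)
  Distance 1: (row=5, col=4), (row=6, col=3)
  Distance 2: (row=4, col=4), (row=5, col=5), (row=6, col=2), (row=6, col=4), (row=7, col=3)
  Distance 3: (row=3, col=4), (row=4, col=5), (row=6, col=1), (row=6, col=5), (row=7, col=2), (row=8, col=3)
  Distance 4: (row=2, col=4), (row=3, col=3), (row=3, col=5), (row=5, col=1), (row=6, col=0), (row=7, col=1), (row=7, col=5), (row=8, col=2), (row=8, col=4)
  Distance 5: (row=2, col=3), (row=3, col=2), (row=4, col=1), (row=5, col=0), (row=7, col=0), (row=8, col=1), (row=8, col=5)
  Distance 6: (row=1, col=3), (row=2, col=2), (row=3, col=1), (row=4, col=0), (row=4, col=2), (row=8, col=0)
  Distance 7: (row=0, col=3), (row=2, col=1)
  Distance 8: (row=0, col=2), (row=0, col=4), (row=1, col=1), (row=2, col=0)
  Distance 9: (row=0, col=5), (row=1, col=0)
  Distance 10: (row=0, col=0), (row=1, col=5)
Total reachable: 46 (grid has 46 open cells total)

Answer: Reachable cells: 46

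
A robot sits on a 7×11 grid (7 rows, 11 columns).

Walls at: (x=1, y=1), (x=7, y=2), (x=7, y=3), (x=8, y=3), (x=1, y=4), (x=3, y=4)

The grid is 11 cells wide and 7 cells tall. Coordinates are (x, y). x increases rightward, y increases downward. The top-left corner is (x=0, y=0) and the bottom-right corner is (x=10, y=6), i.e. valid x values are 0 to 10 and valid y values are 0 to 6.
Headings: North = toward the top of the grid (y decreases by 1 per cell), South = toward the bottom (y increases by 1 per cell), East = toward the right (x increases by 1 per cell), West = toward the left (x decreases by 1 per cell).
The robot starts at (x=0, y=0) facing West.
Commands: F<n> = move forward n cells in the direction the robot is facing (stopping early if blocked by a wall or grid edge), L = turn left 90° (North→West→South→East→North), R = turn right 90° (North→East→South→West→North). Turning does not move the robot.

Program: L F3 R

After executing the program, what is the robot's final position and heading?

Start: (x=0, y=0), facing West
  L: turn left, now facing South
  F3: move forward 3, now at (x=0, y=3)
  R: turn right, now facing West
Final: (x=0, y=3), facing West

Answer: Final position: (x=0, y=3), facing West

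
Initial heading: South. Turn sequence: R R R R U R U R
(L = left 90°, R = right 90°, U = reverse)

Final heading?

Start: South
  R (right (90° clockwise)) -> West
  R (right (90° clockwise)) -> North
  R (right (90° clockwise)) -> East
  R (right (90° clockwise)) -> South
  U (U-turn (180°)) -> North
  R (right (90° clockwise)) -> East
  U (U-turn (180°)) -> West
  R (right (90° clockwise)) -> North
Final: North

Answer: Final heading: North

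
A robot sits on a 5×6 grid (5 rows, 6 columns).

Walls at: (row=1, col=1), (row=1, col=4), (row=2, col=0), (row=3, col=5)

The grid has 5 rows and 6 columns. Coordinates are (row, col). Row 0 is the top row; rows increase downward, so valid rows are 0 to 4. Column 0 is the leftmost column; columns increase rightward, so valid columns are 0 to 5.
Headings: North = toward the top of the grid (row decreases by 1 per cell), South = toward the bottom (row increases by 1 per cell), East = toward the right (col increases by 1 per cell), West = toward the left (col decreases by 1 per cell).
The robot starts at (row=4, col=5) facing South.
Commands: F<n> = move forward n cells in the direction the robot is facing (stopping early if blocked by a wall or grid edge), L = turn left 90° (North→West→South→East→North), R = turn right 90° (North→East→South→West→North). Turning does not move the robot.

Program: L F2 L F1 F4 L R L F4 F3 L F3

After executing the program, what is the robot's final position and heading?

Answer: Final position: (row=4, col=0), facing South

Derivation:
Start: (row=4, col=5), facing South
  L: turn left, now facing East
  F2: move forward 0/2 (blocked), now at (row=4, col=5)
  L: turn left, now facing North
  F1: move forward 0/1 (blocked), now at (row=4, col=5)
  F4: move forward 0/4 (blocked), now at (row=4, col=5)
  L: turn left, now facing West
  R: turn right, now facing North
  L: turn left, now facing West
  F4: move forward 4, now at (row=4, col=1)
  F3: move forward 1/3 (blocked), now at (row=4, col=0)
  L: turn left, now facing South
  F3: move forward 0/3 (blocked), now at (row=4, col=0)
Final: (row=4, col=0), facing South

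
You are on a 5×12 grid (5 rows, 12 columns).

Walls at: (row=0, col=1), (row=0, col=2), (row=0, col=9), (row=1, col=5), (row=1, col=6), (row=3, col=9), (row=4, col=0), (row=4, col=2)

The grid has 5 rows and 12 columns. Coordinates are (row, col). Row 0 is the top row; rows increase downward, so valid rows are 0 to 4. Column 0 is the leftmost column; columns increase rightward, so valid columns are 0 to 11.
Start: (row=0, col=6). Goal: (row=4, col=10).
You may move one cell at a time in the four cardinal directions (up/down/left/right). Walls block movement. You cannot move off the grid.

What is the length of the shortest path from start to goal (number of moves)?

BFS from (row=0, col=6) until reaching (row=4, col=10):
  Distance 0: (row=0, col=6)
  Distance 1: (row=0, col=5), (row=0, col=7)
  Distance 2: (row=0, col=4), (row=0, col=8), (row=1, col=7)
  Distance 3: (row=0, col=3), (row=1, col=4), (row=1, col=8), (row=2, col=7)
  Distance 4: (row=1, col=3), (row=1, col=9), (row=2, col=4), (row=2, col=6), (row=2, col=8), (row=3, col=7)
  Distance 5: (row=1, col=2), (row=1, col=10), (row=2, col=3), (row=2, col=5), (row=2, col=9), (row=3, col=4), (row=3, col=6), (row=3, col=8), (row=4, col=7)
  Distance 6: (row=0, col=10), (row=1, col=1), (row=1, col=11), (row=2, col=2), (row=2, col=10), (row=3, col=3), (row=3, col=5), (row=4, col=4), (row=4, col=6), (row=4, col=8)
  Distance 7: (row=0, col=11), (row=1, col=0), (row=2, col=1), (row=2, col=11), (row=3, col=2), (row=3, col=10), (row=4, col=3), (row=4, col=5), (row=4, col=9)
  Distance 8: (row=0, col=0), (row=2, col=0), (row=3, col=1), (row=3, col=11), (row=4, col=10)  <- goal reached here
One shortest path (8 moves): (row=0, col=6) -> (row=0, col=7) -> (row=0, col=8) -> (row=1, col=8) -> (row=1, col=9) -> (row=1, col=10) -> (row=2, col=10) -> (row=3, col=10) -> (row=4, col=10)

Answer: Shortest path length: 8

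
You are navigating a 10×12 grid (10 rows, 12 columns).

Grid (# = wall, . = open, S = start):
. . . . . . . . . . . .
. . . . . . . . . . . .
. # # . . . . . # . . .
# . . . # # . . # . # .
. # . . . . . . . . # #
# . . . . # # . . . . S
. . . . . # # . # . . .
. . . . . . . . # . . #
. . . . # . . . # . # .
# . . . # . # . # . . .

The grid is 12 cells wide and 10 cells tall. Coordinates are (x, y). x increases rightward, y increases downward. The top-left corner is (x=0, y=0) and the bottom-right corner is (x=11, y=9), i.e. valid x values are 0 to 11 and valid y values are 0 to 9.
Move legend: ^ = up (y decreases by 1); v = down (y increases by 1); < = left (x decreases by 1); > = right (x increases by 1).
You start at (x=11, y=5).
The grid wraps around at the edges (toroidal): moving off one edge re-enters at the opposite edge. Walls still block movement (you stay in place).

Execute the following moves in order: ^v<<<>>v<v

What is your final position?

Start: (x=11, y=5)
  ^ (up): blocked, stay at (x=11, y=5)
  v (down): (x=11, y=5) -> (x=11, y=6)
  < (left): (x=11, y=6) -> (x=10, y=6)
  < (left): (x=10, y=6) -> (x=9, y=6)
  < (left): blocked, stay at (x=9, y=6)
  > (right): (x=9, y=6) -> (x=10, y=6)
  > (right): (x=10, y=6) -> (x=11, y=6)
  v (down): blocked, stay at (x=11, y=6)
  < (left): (x=11, y=6) -> (x=10, y=6)
  v (down): (x=10, y=6) -> (x=10, y=7)
Final: (x=10, y=7)

Answer: Final position: (x=10, y=7)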